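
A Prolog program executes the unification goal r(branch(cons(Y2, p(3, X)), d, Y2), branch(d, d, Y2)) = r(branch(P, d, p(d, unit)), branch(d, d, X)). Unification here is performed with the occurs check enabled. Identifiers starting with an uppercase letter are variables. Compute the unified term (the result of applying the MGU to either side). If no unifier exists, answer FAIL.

r(branch(cons(p(d, unit), p(3, p(d, unit))), d, p(d, unit)), branch(d, d, p(d, unit)))

Decompose r/2: branch(cons(Y2, p(3, X)), d, Y2) = branch(P, d, p(d, unit)),  branch(d, d, Y2) = branch(d, d, X).
Decompose branch/3: cons(Y2, p(3, X)) = P,  d = d,  Y2 = p(d, unit).
Bind P := cons(Y2, p(3, X)); no other remaining equation mentions P.
Delete trivial equation d = d.
Bind Y2 := p(d, unit); substituting into the remaining equation gives: branch(d, d, p(d, unit)) = branch(d, d, X). Substituting into the earlier binding gives P := cons(p(d, unit), p(3, X)).
Decompose branch/3: d = d,  d = d,  p(d, unit) = X.
Delete trivial equation d = d.
Delete trivial equation d = d.
Bind X := p(d, unit). Substituting into the earlier binding gives P := cons(p(d, unit), p(3, p(d, unit))).
Applying the MGU to either side gives r(branch(cons(p(d, unit), p(3, p(d, unit))), d, p(d, unit)), branch(d, d, p(d, unit))).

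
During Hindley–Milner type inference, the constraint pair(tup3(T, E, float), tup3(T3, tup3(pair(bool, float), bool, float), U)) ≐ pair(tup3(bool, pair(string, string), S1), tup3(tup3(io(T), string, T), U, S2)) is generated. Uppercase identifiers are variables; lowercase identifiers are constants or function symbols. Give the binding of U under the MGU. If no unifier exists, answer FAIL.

Decompose pair/2: tup3(T, E, float) ≐ tup3(bool, pair(string, string), S1),  tup3(T3, tup3(pair(bool, float), bool, float), U) ≐ tup3(tup3(io(T), string, T), U, S2).
Decompose tup3/3: T ≐ bool,  E ≐ pair(string, string),  float ≐ S1.
Bind T := bool; substituting into the one remaining equation that mentions T gives: tup3(T3, tup3(pair(bool, float), bool, float), U) ≐ tup3(tup3(io(bool), string, bool), U, S2).
Bind E := pair(string, string); no other remaining equation mentions E.
Bind S1 := float; no other remaining equation mentions S1.
Decompose tup3/3: T3 ≐ tup3(io(bool), string, bool),  tup3(pair(bool, float), bool, float) ≐ U,  U ≐ S2.
Bind T3 := tup3(io(bool), string, bool); no other remaining equation mentions T3.
Bind U := tup3(pair(bool, float), bool, float); substituting into the remaining equation gives: tup3(pair(bool, float), bool, float) ≐ S2.
Bind S2 := tup3(pair(bool, float), bool, float).
MGU = { T -> bool, E -> pair(string, string), S1 -> float, T3 -> tup3(io(bool), string, bool), U -> tup3(pair(bool, float), bool, float), S2 -> tup3(pair(bool, float), bool, float) }, so U -> tup3(pair(bool, float), bool, float).

tup3(pair(bool, float), bool, float)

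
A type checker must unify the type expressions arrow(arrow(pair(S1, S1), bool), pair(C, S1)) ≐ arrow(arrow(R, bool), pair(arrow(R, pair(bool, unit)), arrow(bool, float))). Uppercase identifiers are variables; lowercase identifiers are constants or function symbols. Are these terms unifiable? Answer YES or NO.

YES

Decompose arrow/2: arrow(pair(S1, S1), bool) ≐ arrow(R, bool),  pair(C, S1) ≐ pair(arrow(R, pair(bool, unit)), arrow(bool, float)).
Decompose arrow/2: pair(S1, S1) ≐ R,  bool ≐ bool.
Bind R := pair(S1, S1); substituting into the one remaining equation that mentions R gives: pair(C, S1) ≐ pair(arrow(pair(S1, S1), pair(bool, unit)), arrow(bool, float)).
Delete trivial equation bool ≐ bool.
Decompose pair/2: C ≐ arrow(pair(S1, S1), pair(bool, unit)),  S1 ≐ arrow(bool, float).
Bind C := arrow(pair(S1, S1), pair(bool, unit)); no other remaining equation mentions C.
Bind S1 := arrow(bool, float). Substituting into the earlier bindings gives R := pair(arrow(bool, float), arrow(bool, float)), C := arrow(pair(arrow(bool, float), arrow(bool, float)), pair(bool, unit)).
No equations remain and no clash or occurs-check failure arose, so a unifier exists.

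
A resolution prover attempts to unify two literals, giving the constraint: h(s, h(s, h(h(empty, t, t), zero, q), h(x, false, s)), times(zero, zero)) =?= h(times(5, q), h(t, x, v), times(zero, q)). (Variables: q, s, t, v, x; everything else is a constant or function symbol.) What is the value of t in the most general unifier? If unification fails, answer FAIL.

Decompose h/3: s =?= times(5, q),  h(s, h(h(empty, t, t), zero, q), h(x, false, s)) =?= h(t, x, v),  times(zero, zero) =?= times(zero, q).
Bind s := times(5, q); substituting into the one remaining equation that mentions s gives: h(times(5, q), h(h(empty, t, t), zero, q), h(x, false, times(5, q))) =?= h(t, x, v).
Decompose h/3: times(5, q) =?= t,  h(h(empty, t, t), zero, q) =?= x,  h(x, false, times(5, q)) =?= v.
Bind t := times(5, q); substituting into the one remaining equation that mentions t gives: h(h(empty, times(5, q), times(5, q)), zero, q) =?= x.
Bind x := h(h(empty, times(5, q), times(5, q)), zero, q); substituting into the one remaining equation that mentions x gives: h(h(h(empty, times(5, q), times(5, q)), zero, q), false, times(5, q)) =?= v.
Bind v := h(h(h(empty, times(5, q), times(5, q)), zero, q), false, times(5, q)); no other remaining equation mentions v.
Decompose times/2: zero =?= zero,  zero =?= q.
Delete trivial equation zero =?= zero.
Bind q := zero. Substituting into the earlier bindings gives s := times(5, zero), t := times(5, zero), x := h(h(empty, times(5, zero), times(5, zero)), zero, zero), v := h(h(h(empty, times(5, zero), times(5, zero)), zero, zero), false, times(5, zero)).
MGU = { s := times(5, zero), t := times(5, zero), x := h(h(empty, times(5, zero), times(5, zero)), zero, zero), v := h(h(h(empty, times(5, zero), times(5, zero)), zero, zero), false, times(5, zero)), q := zero }, so t := times(5, zero).

times(5, zero)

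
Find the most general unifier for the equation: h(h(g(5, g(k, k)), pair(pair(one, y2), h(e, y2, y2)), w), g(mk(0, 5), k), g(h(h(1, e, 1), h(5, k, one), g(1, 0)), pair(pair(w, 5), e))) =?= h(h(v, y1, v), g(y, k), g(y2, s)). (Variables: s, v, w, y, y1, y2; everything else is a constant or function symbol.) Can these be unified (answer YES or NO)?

Decompose h/3: h(g(5, g(k, k)), pair(pair(one, y2), h(e, y2, y2)), w) =?= h(v, y1, v),  g(mk(0, 5), k) =?= g(y, k),  g(h(h(1, e, 1), h(5, k, one), g(1, 0)), pair(pair(w, 5), e)) =?= g(y2, s).
Decompose h/3: g(5, g(k, k)) =?= v,  pair(pair(one, y2), h(e, y2, y2)) =?= y1,  w =?= v.
Bind v := g(5, g(k, k)); substituting into the one remaining equation that mentions v gives: w =?= g(5, g(k, k)).
Bind y1 := pair(pair(one, y2), h(e, y2, y2)); no other remaining equation mentions y1.
Bind w := g(5, g(k, k)); substituting into the one remaining equation that mentions w gives: g(h(h(1, e, 1), h(5, k, one), g(1, 0)), pair(pair(g(5, g(k, k)), 5), e)) =?= g(y2, s).
Decompose g/2: mk(0, 5) =?= y,  k =?= k.
Bind y := mk(0, 5); no other remaining equation mentions y.
Delete trivial equation k =?= k.
Decompose g/2: h(h(1, e, 1), h(5, k, one), g(1, 0)) =?= y2,  pair(pair(g(5, g(k, k)), 5), e) =?= s.
Bind y2 := h(h(1, e, 1), h(5, k, one), g(1, 0)); no other remaining equation mentions y2. Substituting into the earlier binding gives y1 := pair(pair(one, h(h(1, e, 1), h(5, k, one), g(1, 0))), h(e, h(h(1, e, 1), h(5, k, one), g(1, 0)), h(h(1, e, 1), h(5, k, one), g(1, 0)))).
Bind s := pair(pair(g(5, g(k, k)), 5), e).
No equations remain and no clash or occurs-check failure arose, so a unifier exists.

YES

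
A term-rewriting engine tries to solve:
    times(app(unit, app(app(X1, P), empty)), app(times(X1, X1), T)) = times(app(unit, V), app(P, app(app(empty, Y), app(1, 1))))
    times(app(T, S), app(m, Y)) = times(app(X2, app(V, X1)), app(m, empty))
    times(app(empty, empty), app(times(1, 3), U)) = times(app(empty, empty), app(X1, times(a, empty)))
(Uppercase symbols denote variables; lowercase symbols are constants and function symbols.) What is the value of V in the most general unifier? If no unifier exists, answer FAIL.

Decompose times/2: app(unit, app(app(X1, P), empty)) = app(unit, V),  app(times(X1, X1), T) = app(P, app(app(empty, Y), app(1, 1))).
Decompose app/2: unit = unit,  app(app(X1, P), empty) = V.
Delete trivial equation unit = unit.
Bind V := app(app(X1, P), empty); substituting into the one remaining equation that mentions V gives: times(app(T, S), app(m, Y)) = times(app(X2, app(app(app(X1, P), empty), X1)), app(m, empty)).
Decompose app/2: times(X1, X1) = P,  T = app(app(empty, Y), app(1, 1)).
Bind P := times(X1, X1); substituting into the one remaining equation that mentions P gives: times(app(T, S), app(m, Y)) = times(app(X2, app(app(app(X1, times(X1, X1)), empty), X1)), app(m, empty)). Substituting into the earlier binding gives V := app(app(X1, times(X1, X1)), empty).
Bind T := app(app(empty, Y), app(1, 1)); substituting into the one remaining equation that mentions T gives: times(app(app(app(empty, Y), app(1, 1)), S), app(m, Y)) = times(app(X2, app(app(app(X1, times(X1, X1)), empty), X1)), app(m, empty)).
Decompose times/2: app(app(app(empty, Y), app(1, 1)), S) = app(X2, app(app(app(X1, times(X1, X1)), empty), X1)),  app(m, Y) = app(m, empty).
Decompose app/2: app(app(empty, Y), app(1, 1)) = X2,  S = app(app(app(X1, times(X1, X1)), empty), X1).
Bind X2 := app(app(empty, Y), app(1, 1)); no other remaining equation mentions X2.
Bind S := app(app(app(X1, times(X1, X1)), empty), X1); no other remaining equation mentions S.
Decompose app/2: m = m,  Y = empty.
Delete trivial equation m = m.
Bind Y := empty; no other remaining equation mentions Y. Substituting into the earlier bindings gives T := app(app(empty, empty), app(1, 1)), X2 := app(app(empty, empty), app(1, 1)).
Decompose times/2: app(empty, empty) = app(empty, empty),  app(times(1, 3), U) = app(X1, times(a, empty)).
Delete trivial equation app(empty, empty) = app(empty, empty).
Decompose app/2: times(1, 3) = X1,  U = times(a, empty).
Bind X1 := times(1, 3); no other remaining equation mentions X1. Substituting into the earlier bindings gives V := app(app(times(1, 3), times(times(1, 3), times(1, 3))), empty), P := times(times(1, 3), times(1, 3)), S := app(app(app(times(1, 3), times(times(1, 3), times(1, 3))), empty), times(1, 3)).
Bind U := times(a, empty).
MGU = { V ↦ app(app(times(1, 3), times(times(1, 3), times(1, 3))), empty), P ↦ times(times(1, 3), times(1, 3)), T ↦ app(app(empty, empty), app(1, 1)), X2 ↦ app(app(empty, empty), app(1, 1)), S ↦ app(app(app(times(1, 3), times(times(1, 3), times(1, 3))), empty), times(1, 3)), Y ↦ empty, X1 ↦ times(1, 3), U ↦ times(a, empty) }, so V ↦ app(app(times(1, 3), times(times(1, 3), times(1, 3))), empty).

app(app(times(1, 3), times(times(1, 3), times(1, 3))), empty)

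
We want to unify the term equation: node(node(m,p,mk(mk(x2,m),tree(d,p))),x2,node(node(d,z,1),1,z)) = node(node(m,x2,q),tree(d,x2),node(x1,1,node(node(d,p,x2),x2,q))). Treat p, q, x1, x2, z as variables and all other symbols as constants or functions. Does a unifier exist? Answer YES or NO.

NO

Decompose node/3: node(m,p,mk(mk(x2,m),tree(d,p))) = node(m,x2,q),  x2 = tree(d,x2),  node(node(d,z,1),1,z) = node(x1,1,node(node(d,p,x2),x2,q)).
Decompose node/3: m = m,  p = x2,  mk(mk(x2,m),tree(d,p)) = q.
Delete trivial equation m = m.
Bind p := x2; substituting into the 2 remaining equations that mention p gives: mk(mk(x2,m),tree(d,x2)) = q,  node(node(d,z,1),1,z) = node(x1,1,node(node(d,x2,x2),x2,q)).
Bind q := mk(mk(x2,m),tree(d,x2)); substituting into the one remaining equation that mentions q gives: node(node(d,z,1),1,z) = node(x1,1,node(node(d,x2,x2),x2,mk(mk(x2,m),tree(d,x2)))).
Occurs check fails: x2 occurs in tree(d,x2); the equation x2 = tree(d,x2) has no finite solution.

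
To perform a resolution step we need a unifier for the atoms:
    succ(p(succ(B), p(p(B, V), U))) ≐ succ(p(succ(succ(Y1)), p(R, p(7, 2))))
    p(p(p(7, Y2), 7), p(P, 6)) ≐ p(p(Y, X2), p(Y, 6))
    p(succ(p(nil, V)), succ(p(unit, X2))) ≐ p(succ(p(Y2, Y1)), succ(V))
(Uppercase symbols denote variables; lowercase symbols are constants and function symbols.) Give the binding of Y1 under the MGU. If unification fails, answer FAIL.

Decompose succ/1: p(succ(B), p(p(B, V), U)) ≐ p(succ(succ(Y1)), p(R, p(7, 2))).
Decompose p/2: succ(B) ≐ succ(succ(Y1)),  p(p(B, V), U) ≐ p(R, p(7, 2)).
Decompose succ/1: B ≐ succ(Y1).
Bind B := succ(Y1); substituting into the one remaining equation that mentions B gives: p(p(succ(Y1), V), U) ≐ p(R, p(7, 2)).
Decompose p/2: p(succ(Y1), V) ≐ R,  U ≐ p(7, 2).
Bind R := p(succ(Y1), V); no other remaining equation mentions R.
Bind U := p(7, 2); no other remaining equation mentions U.
Decompose p/2: p(p(7, Y2), 7) ≐ p(Y, X2),  p(P, 6) ≐ p(Y, 6).
Decompose p/2: p(7, Y2) ≐ Y,  7 ≐ X2.
Bind Y := p(7, Y2); substituting into the one remaining equation that mentions Y gives: p(P, 6) ≐ p(p(7, Y2), 6).
Bind X2 := 7; substituting into the one remaining equation that mentions X2 gives: p(succ(p(nil, V)), succ(p(unit, 7))) ≐ p(succ(p(Y2, Y1)), succ(V)).
Decompose p/2: P ≐ p(7, Y2),  6 ≐ 6.
Bind P := p(7, Y2); no other remaining equation mentions P.
Delete trivial equation 6 ≐ 6.
Decompose p/2: succ(p(nil, V)) ≐ succ(p(Y2, Y1)),  succ(p(unit, 7)) ≐ succ(V).
Decompose succ/1: p(nil, V) ≐ p(Y2, Y1).
Decompose p/2: nil ≐ Y2,  V ≐ Y1.
Bind Y2 := nil; no other remaining equation mentions Y2. Substituting into the earlier bindings gives Y := p(7, nil), P := p(7, nil).
Bind V := Y1; substituting into the remaining equation gives: succ(p(unit, 7)) ≐ succ(Y1). Substituting into the earlier binding gives R := p(succ(Y1), Y1).
Decompose succ/1: p(unit, 7) ≐ Y1.
Bind Y1 := p(unit, 7). Substituting into the earlier bindings gives B := succ(p(unit, 7)), R := p(succ(p(unit, 7)), p(unit, 7)), V := p(unit, 7).
MGU = { B ↦ succ(p(unit, 7)), R ↦ p(succ(p(unit, 7)), p(unit, 7)), U ↦ p(7, 2), Y ↦ p(7, nil), X2 ↦ 7, P ↦ p(7, nil), Y2 ↦ nil, V ↦ p(unit, 7), Y1 ↦ p(unit, 7) }, so Y1 ↦ p(unit, 7).

p(unit, 7)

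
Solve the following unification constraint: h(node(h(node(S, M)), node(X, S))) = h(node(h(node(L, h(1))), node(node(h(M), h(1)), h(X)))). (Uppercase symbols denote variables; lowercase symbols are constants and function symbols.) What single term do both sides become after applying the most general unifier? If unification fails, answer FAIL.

Decompose h/1: node(h(node(S, M)), node(X, S)) = node(h(node(L, h(1))), node(node(h(M), h(1)), h(X))).
Decompose node/2: h(node(S, M)) = h(node(L, h(1))),  node(X, S) = node(node(h(M), h(1)), h(X)).
Decompose h/1: node(S, M) = node(L, h(1)).
Decompose node/2: S = L,  M = h(1).
Bind S := L; substituting into the one remaining equation that mentions S gives: node(X, L) = node(node(h(M), h(1)), h(X)).
Bind M := h(1); substituting into the remaining equation gives: node(X, L) = node(node(h(h(1)), h(1)), h(X)).
Decompose node/2: X = node(h(h(1)), h(1)),  L = h(X).
Bind X := node(h(h(1)), h(1)); substituting into the remaining equation gives: L = h(node(h(h(1)), h(1))).
Bind L := h(node(h(h(1)), h(1))). Substituting into the earlier binding gives S := h(node(h(h(1)), h(1))).
Applying the MGU to either side gives h(node(h(node(h(node(h(h(1)), h(1))), h(1))), node(node(h(h(1)), h(1)), h(node(h(h(1)), h(1)))))).

h(node(h(node(h(node(h(h(1)), h(1))), h(1))), node(node(h(h(1)), h(1)), h(node(h(h(1)), h(1))))))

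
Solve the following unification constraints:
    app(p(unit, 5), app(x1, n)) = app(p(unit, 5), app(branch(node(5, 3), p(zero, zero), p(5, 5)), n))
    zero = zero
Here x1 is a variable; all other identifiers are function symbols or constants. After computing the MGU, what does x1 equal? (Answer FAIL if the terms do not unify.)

branch(node(5, 3), p(zero, zero), p(5, 5))

Decompose app/2: p(unit, 5) = p(unit, 5),  app(x1, n) = app(branch(node(5, 3), p(zero, zero), p(5, 5)), n).
Delete trivial equation p(unit, 5) = p(unit, 5).
Decompose app/2: x1 = branch(node(5, 3), p(zero, zero), p(5, 5)),  n = n.
Bind x1 := branch(node(5, 3), p(zero, zero), p(5, 5)); no other remaining equation mentions x1.
Delete trivial equation n = n.
Delete trivial equation zero = zero.
MGU = { x1 := branch(node(5, 3), p(zero, zero), p(5, 5)) }, so x1 := branch(node(5, 3), p(zero, zero), p(5, 5)).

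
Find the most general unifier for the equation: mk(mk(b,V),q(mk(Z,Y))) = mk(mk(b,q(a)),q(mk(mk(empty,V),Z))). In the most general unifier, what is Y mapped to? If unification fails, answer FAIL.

Decompose mk/2: mk(b,V) = mk(b,q(a)),  q(mk(Z,Y)) = q(mk(mk(empty,V),Z)).
Decompose mk/2: b = b,  V = q(a).
Delete trivial equation b = b.
Bind V := q(a); substituting into the remaining equation gives: q(mk(Z,Y)) = q(mk(mk(empty,q(a)),Z)).
Decompose q/1: mk(Z,Y) = mk(mk(empty,q(a)),Z).
Decompose mk/2: Z = mk(empty,q(a)),  Y = Z.
Bind Z := mk(empty,q(a)); substituting into the remaining equation gives: Y = mk(empty,q(a)).
Bind Y := mk(empty,q(a)).
MGU = { V := q(a), Z := mk(empty,q(a)), Y := mk(empty,q(a)) }, so Y := mk(empty,q(a)).

mk(empty,q(a))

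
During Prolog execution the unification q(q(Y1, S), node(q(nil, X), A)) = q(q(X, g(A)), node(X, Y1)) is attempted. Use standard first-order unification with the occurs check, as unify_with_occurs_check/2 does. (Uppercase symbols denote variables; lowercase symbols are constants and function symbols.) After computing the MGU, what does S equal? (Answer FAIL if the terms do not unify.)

FAIL

Decompose q/2: q(Y1, S) = q(X, g(A)),  node(q(nil, X), A) = node(X, Y1).
Decompose q/2: Y1 = X,  S = g(A).
Bind Y1 := X; substituting into the one remaining equation that mentions Y1 gives: node(q(nil, X), A) = node(X, X).
Bind S := g(A); no other remaining equation mentions S.
Decompose node/2: q(nil, X) = X,  A = X.
Occurs check fails: X occurs in q(nil, X); the equation X = q(nil, X) has no finite solution.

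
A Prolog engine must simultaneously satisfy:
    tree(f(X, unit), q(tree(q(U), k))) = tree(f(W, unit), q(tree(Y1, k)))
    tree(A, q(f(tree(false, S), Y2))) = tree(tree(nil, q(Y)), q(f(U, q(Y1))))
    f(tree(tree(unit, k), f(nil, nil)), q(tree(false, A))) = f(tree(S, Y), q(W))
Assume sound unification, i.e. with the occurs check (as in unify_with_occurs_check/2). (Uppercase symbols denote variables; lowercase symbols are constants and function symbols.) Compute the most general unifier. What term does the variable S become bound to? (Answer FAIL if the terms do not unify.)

Decompose tree/2: f(X, unit) = f(W, unit),  q(tree(q(U), k)) = q(tree(Y1, k)).
Decompose f/2: X = W,  unit = unit.
Bind X := W; no other remaining equation mentions X.
Delete trivial equation unit = unit.
Decompose q/1: tree(q(U), k) = tree(Y1, k).
Decompose tree/2: q(U) = Y1,  k = k.
Bind Y1 := q(U); substituting into the one remaining equation that mentions Y1 gives: tree(A, q(f(tree(false, S), Y2))) = tree(tree(nil, q(Y)), q(f(U, q(q(U))))).
Delete trivial equation k = k.
Decompose tree/2: A = tree(nil, q(Y)),  q(f(tree(false, S), Y2)) = q(f(U, q(q(U)))).
Bind A := tree(nil, q(Y)); substituting into the one remaining equation that mentions A gives: f(tree(tree(unit, k), f(nil, nil)), q(tree(false, tree(nil, q(Y))))) = f(tree(S, Y), q(W)).
Decompose q/1: f(tree(false, S), Y2) = f(U, q(q(U))).
Decompose f/2: tree(false, S) = U,  Y2 = q(q(U)).
Bind U := tree(false, S); substituting into the one remaining equation that mentions U gives: Y2 = q(q(tree(false, S))). Substituting into the earlier binding gives Y1 := q(tree(false, S)).
Bind Y2 := q(q(tree(false, S))); no other remaining equation mentions Y2.
Decompose f/2: tree(tree(unit, k), f(nil, nil)) = tree(S, Y),  q(tree(false, tree(nil, q(Y)))) = q(W).
Decompose tree/2: tree(unit, k) = S,  f(nil, nil) = Y.
Bind S := tree(unit, k); no other remaining equation mentions S. Substituting into the earlier bindings gives Y1 := q(tree(false, tree(unit, k))), U := tree(false, tree(unit, k)), Y2 := q(q(tree(false, tree(unit, k)))).
Bind Y := f(nil, nil); substituting into the remaining equation gives: q(tree(false, tree(nil, q(f(nil, nil))))) = q(W). Substituting into the earlier binding gives A := tree(nil, q(f(nil, nil))).
Decompose q/1: tree(false, tree(nil, q(f(nil, nil)))) = W.
Bind W := tree(false, tree(nil, q(f(nil, nil)))). Substituting into the earlier binding gives X := tree(false, tree(nil, q(f(nil, nil)))).
MGU = { X = tree(false, tree(nil, q(f(nil, nil)))), Y1 = q(tree(false, tree(unit, k))), A = tree(nil, q(f(nil, nil))), U = tree(false, tree(unit, k)), Y2 = q(q(tree(false, tree(unit, k)))), S = tree(unit, k), Y = f(nil, nil), W = tree(false, tree(nil, q(f(nil, nil)))) }, so S = tree(unit, k).

tree(unit, k)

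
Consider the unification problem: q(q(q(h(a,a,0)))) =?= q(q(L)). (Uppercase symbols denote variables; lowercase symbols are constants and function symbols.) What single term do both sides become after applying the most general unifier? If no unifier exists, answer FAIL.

q(q(q(h(a,a,0))))

Decompose q/1: q(q(h(a,a,0))) =?= q(L).
Decompose q/1: q(h(a,a,0)) =?= L.
Bind L := q(h(a,a,0)).
Applying the MGU to either side gives q(q(q(h(a,a,0)))).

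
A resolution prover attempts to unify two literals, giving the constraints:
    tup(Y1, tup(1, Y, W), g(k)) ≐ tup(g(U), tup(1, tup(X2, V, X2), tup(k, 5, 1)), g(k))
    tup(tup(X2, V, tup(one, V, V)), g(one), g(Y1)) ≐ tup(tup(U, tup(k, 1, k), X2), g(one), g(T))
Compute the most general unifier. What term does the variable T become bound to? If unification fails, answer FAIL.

g(tup(one, tup(k, 1, k), tup(k, 1, k)))

Decompose tup/3: Y1 ≐ g(U),  tup(1, Y, W) ≐ tup(1, tup(X2, V, X2), tup(k, 5, 1)),  g(k) ≐ g(k).
Bind Y1 := g(U); substituting into the one remaining equation that mentions Y1 gives: tup(tup(X2, V, tup(one, V, V)), g(one), g(g(U))) ≐ tup(tup(U, tup(k, 1, k), X2), g(one), g(T)).
Decompose tup/3: 1 ≐ 1,  Y ≐ tup(X2, V, X2),  W ≐ tup(k, 5, 1).
Delete trivial equation 1 ≐ 1.
Bind Y := tup(X2, V, X2); no other remaining equation mentions Y.
Bind W := tup(k, 5, 1); no other remaining equation mentions W.
Delete trivial equation g(k) ≐ g(k).
Decompose tup/3: tup(X2, V, tup(one, V, V)) ≐ tup(U, tup(k, 1, k), X2),  g(one) ≐ g(one),  g(g(U)) ≐ g(T).
Decompose tup/3: X2 ≐ U,  V ≐ tup(k, 1, k),  tup(one, V, V) ≐ X2.
Bind X2 := U; substituting into the one remaining equation that mentions X2 gives: tup(one, V, V) ≐ U. Substituting into the earlier binding gives Y := tup(U, V, U).
Bind V := tup(k, 1, k); substituting into the one remaining equation that mentions V gives: tup(one, tup(k, 1, k), tup(k, 1, k)) ≐ U. Substituting into the earlier binding gives Y := tup(U, tup(k, 1, k), U).
Bind U := tup(one, tup(k, 1, k), tup(k, 1, k)); substituting into the one remaining equation that mentions U gives: g(g(tup(one, tup(k, 1, k), tup(k, 1, k)))) ≐ g(T). Substituting into the earlier bindings gives Y1 := g(tup(one, tup(k, 1, k), tup(k, 1, k))), Y := tup(tup(one, tup(k, 1, k), tup(k, 1, k)), tup(k, 1, k), tup(one, tup(k, 1, k), tup(k, 1, k))), X2 := tup(one, tup(k, 1, k), tup(k, 1, k)).
Delete trivial equation g(one) ≐ g(one).
Decompose g/1: g(tup(one, tup(k, 1, k), tup(k, 1, k))) ≐ T.
Bind T := g(tup(one, tup(k, 1, k), tup(k, 1, k))).
MGU = { Y1 -> g(tup(one, tup(k, 1, k), tup(k, 1, k))), Y -> tup(tup(one, tup(k, 1, k), tup(k, 1, k)), tup(k, 1, k), tup(one, tup(k, 1, k), tup(k, 1, k))), W -> tup(k, 5, 1), X2 -> tup(one, tup(k, 1, k), tup(k, 1, k)), V -> tup(k, 1, k), U -> tup(one, tup(k, 1, k), tup(k, 1, k)), T -> g(tup(one, tup(k, 1, k), tup(k, 1, k))) }, so T -> g(tup(one, tup(k, 1, k), tup(k, 1, k))).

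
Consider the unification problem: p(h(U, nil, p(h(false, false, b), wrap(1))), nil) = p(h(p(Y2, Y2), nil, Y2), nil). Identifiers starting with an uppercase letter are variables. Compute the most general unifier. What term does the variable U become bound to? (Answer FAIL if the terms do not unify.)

Decompose p/2: h(U, nil, p(h(false, false, b), wrap(1))) = h(p(Y2, Y2), nil, Y2),  nil = nil.
Decompose h/3: U = p(Y2, Y2),  nil = nil,  p(h(false, false, b), wrap(1)) = Y2.
Bind U := p(Y2, Y2); no other remaining equation mentions U.
Delete trivial equation nil = nil.
Bind Y2 := p(h(false, false, b), wrap(1)); no other remaining equation mentions Y2. Substituting into the earlier binding gives U := p(p(h(false, false, b), wrap(1)), p(h(false, false, b), wrap(1))).
Delete trivial equation nil = nil.
MGU = { U -> p(p(h(false, false, b), wrap(1)), p(h(false, false, b), wrap(1))), Y2 -> p(h(false, false, b), wrap(1)) }, so U -> p(p(h(false, false, b), wrap(1)), p(h(false, false, b), wrap(1))).

p(p(h(false, false, b), wrap(1)), p(h(false, false, b), wrap(1)))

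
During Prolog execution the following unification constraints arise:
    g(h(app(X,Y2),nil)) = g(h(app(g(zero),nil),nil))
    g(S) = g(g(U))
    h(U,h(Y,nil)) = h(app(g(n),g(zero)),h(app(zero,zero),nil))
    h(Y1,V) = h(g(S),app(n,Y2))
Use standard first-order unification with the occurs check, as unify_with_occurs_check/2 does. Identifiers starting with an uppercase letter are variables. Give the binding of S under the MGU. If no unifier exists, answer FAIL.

Decompose g/1: h(app(X,Y2),nil) = h(app(g(zero),nil),nil).
Decompose h/2: app(X,Y2) = app(g(zero),nil),  nil = nil.
Decompose app/2: X = g(zero),  Y2 = nil.
Bind X := g(zero); no other remaining equation mentions X.
Bind Y2 := nil; substituting into the one remaining equation that mentions Y2 gives: h(Y1,V) = h(g(S),app(n,nil)).
Delete trivial equation nil = nil.
Decompose g/1: S = g(U).
Bind S := g(U); substituting into the one remaining equation that mentions S gives: h(Y1,V) = h(g(g(U)),app(n,nil)).
Decompose h/2: U = app(g(n),g(zero)),  h(Y,nil) = h(app(zero,zero),nil).
Bind U := app(g(n),g(zero)); substituting into the one remaining equation that mentions U gives: h(Y1,V) = h(g(g(app(g(n),g(zero)))),app(n,nil)). Substituting into the earlier binding gives S := g(app(g(n),g(zero))).
Decompose h/2: Y = app(zero,zero),  nil = nil.
Bind Y := app(zero,zero); no other remaining equation mentions Y.
Delete trivial equation nil = nil.
Decompose h/2: Y1 = g(g(app(g(n),g(zero)))),  V = app(n,nil).
Bind Y1 := g(g(app(g(n),g(zero)))); no other remaining equation mentions Y1.
Bind V := app(n,nil).
MGU = { X = g(zero), Y2 = nil, S = g(app(g(n),g(zero))), U = app(g(n),g(zero)), Y = app(zero,zero), Y1 = g(g(app(g(n),g(zero)))), V = app(n,nil) }, so S = g(app(g(n),g(zero))).

g(app(g(n),g(zero)))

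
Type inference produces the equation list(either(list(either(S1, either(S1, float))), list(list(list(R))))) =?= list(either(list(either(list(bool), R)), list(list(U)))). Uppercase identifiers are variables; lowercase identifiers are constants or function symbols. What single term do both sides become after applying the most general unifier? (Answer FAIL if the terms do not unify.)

list(either(list(either(list(bool), either(list(bool), float))), list(list(list(either(list(bool), float))))))

Decompose list/1: either(list(either(S1, either(S1, float))), list(list(list(R)))) =?= either(list(either(list(bool), R)), list(list(U))).
Decompose either/2: list(either(S1, either(S1, float))) =?= list(either(list(bool), R)),  list(list(list(R))) =?= list(list(U)).
Decompose list/1: either(S1, either(S1, float)) =?= either(list(bool), R).
Decompose either/2: S1 =?= list(bool),  either(S1, float) =?= R.
Bind S1 := list(bool); substituting into the one remaining equation that mentions S1 gives: either(list(bool), float) =?= R.
Bind R := either(list(bool), float); substituting into the remaining equation gives: list(list(list(either(list(bool), float)))) =?= list(list(U)).
Decompose list/1: list(list(either(list(bool), float))) =?= list(U).
Decompose list/1: list(either(list(bool), float)) =?= U.
Bind U := list(either(list(bool), float)).
Applying the MGU to either side gives list(either(list(either(list(bool), either(list(bool), float))), list(list(list(either(list(bool), float)))))).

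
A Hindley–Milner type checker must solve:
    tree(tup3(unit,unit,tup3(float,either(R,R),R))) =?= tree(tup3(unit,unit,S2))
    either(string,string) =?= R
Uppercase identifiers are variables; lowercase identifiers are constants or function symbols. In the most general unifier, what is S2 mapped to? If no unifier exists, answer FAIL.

tup3(float,either(either(string,string),either(string,string)),either(string,string))

Decompose tree/1: tup3(unit,unit,tup3(float,either(R,R),R)) =?= tup3(unit,unit,S2).
Decompose tup3/3: unit =?= unit,  unit =?= unit,  tup3(float,either(R,R),R) =?= S2.
Delete trivial equation unit =?= unit.
Delete trivial equation unit =?= unit.
Bind S2 := tup3(float,either(R,R),R); no other remaining equation mentions S2.
Bind R := either(string,string). Substituting into the earlier binding gives S2 := tup3(float,either(either(string,string),either(string,string)),either(string,string)).
MGU = { S2 ↦ tup3(float,either(either(string,string),either(string,string)),either(string,string)), R ↦ either(string,string) }, so S2 ↦ tup3(float,either(either(string,string),either(string,string)),either(string,string)).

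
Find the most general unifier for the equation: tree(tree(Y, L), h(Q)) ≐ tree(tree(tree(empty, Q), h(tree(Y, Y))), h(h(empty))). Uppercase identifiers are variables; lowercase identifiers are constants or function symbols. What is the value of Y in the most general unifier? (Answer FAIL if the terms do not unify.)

Decompose tree/2: tree(Y, L) ≐ tree(tree(empty, Q), h(tree(Y, Y))),  h(Q) ≐ h(h(empty)).
Decompose tree/2: Y ≐ tree(empty, Q),  L ≐ h(tree(Y, Y)).
Bind Y := tree(empty, Q); substituting into the one remaining equation that mentions Y gives: L ≐ h(tree(tree(empty, Q), tree(empty, Q))).
Bind L := h(tree(tree(empty, Q), tree(empty, Q))); no other remaining equation mentions L.
Decompose h/1: Q ≐ h(empty).
Bind Q := h(empty). Substituting into the earlier bindings gives Y := tree(empty, h(empty)), L := h(tree(tree(empty, h(empty)), tree(empty, h(empty)))).
MGU = { Y := tree(empty, h(empty)), L := h(tree(tree(empty, h(empty)), tree(empty, h(empty)))), Q := h(empty) }, so Y := tree(empty, h(empty)).

tree(empty, h(empty))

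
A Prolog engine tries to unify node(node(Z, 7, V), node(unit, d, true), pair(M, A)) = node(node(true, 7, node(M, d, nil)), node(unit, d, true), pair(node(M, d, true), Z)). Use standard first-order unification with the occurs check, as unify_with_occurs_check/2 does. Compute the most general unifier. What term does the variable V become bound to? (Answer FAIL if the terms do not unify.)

Decompose node/3: node(Z, 7, V) = node(true, 7, node(M, d, nil)),  node(unit, d, true) = node(unit, d, true),  pair(M, A) = pair(node(M, d, true), Z).
Decompose node/3: Z = true,  7 = 7,  V = node(M, d, nil).
Bind Z := true; substituting into the one remaining equation that mentions Z gives: pair(M, A) = pair(node(M, d, true), true).
Delete trivial equation 7 = 7.
Bind V := node(M, d, nil); no other remaining equation mentions V.
Delete trivial equation node(unit, d, true) = node(unit, d, true).
Decompose pair/2: M = node(M, d, true),  A = true.
Occurs check fails: M occurs in node(M, d, true); the equation M = node(M, d, true) has no finite solution.

FAIL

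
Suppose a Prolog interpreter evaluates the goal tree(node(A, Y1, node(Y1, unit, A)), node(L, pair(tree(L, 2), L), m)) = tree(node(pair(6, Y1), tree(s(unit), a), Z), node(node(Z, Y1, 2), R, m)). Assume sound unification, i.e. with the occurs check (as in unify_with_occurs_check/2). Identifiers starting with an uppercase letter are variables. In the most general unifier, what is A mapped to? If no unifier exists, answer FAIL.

pair(6, tree(s(unit), a))

Decompose tree/2: node(A, Y1, node(Y1, unit, A)) = node(pair(6, Y1), tree(s(unit), a), Z),  node(L, pair(tree(L, 2), L), m) = node(node(Z, Y1, 2), R, m).
Decompose node/3: A = pair(6, Y1),  Y1 = tree(s(unit), a),  node(Y1, unit, A) = Z.
Bind A := pair(6, Y1); substituting into the one remaining equation that mentions A gives: node(Y1, unit, pair(6, Y1)) = Z.
Bind Y1 := tree(s(unit), a); substituting into the remaining equations gives: node(tree(s(unit), a), unit, pair(6, tree(s(unit), a))) = Z,  node(L, pair(tree(L, 2), L), m) = node(node(Z, tree(s(unit), a), 2), R, m). Substituting into the earlier binding gives A := pair(6, tree(s(unit), a)).
Bind Z := node(tree(s(unit), a), unit, pair(6, tree(s(unit), a))); substituting into the remaining equation gives: node(L, pair(tree(L, 2), L), m) = node(node(node(tree(s(unit), a), unit, pair(6, tree(s(unit), a))), tree(s(unit), a), 2), R, m).
Decompose node/3: L = node(node(tree(s(unit), a), unit, pair(6, tree(s(unit), a))), tree(s(unit), a), 2),  pair(tree(L, 2), L) = R,  m = m.
Bind L := node(node(tree(s(unit), a), unit, pair(6, tree(s(unit), a))), tree(s(unit), a), 2); substituting into the one remaining equation that mentions L gives: pair(tree(node(node(tree(s(unit), a), unit, pair(6, tree(s(unit), a))), tree(s(unit), a), 2), 2), node(node(tree(s(unit), a), unit, pair(6, tree(s(unit), a))), tree(s(unit), a), 2)) = R.
Bind R := pair(tree(node(node(tree(s(unit), a), unit, pair(6, tree(s(unit), a))), tree(s(unit), a), 2), 2), node(node(tree(s(unit), a), unit, pair(6, tree(s(unit), a))), tree(s(unit), a), 2)); no other remaining equation mentions R.
Delete trivial equation m = m.
MGU = { A = pair(6, tree(s(unit), a)), Y1 = tree(s(unit), a), Z = node(tree(s(unit), a), unit, pair(6, tree(s(unit), a))), L = node(node(tree(s(unit), a), unit, pair(6, tree(s(unit), a))), tree(s(unit), a), 2), R = pair(tree(node(node(tree(s(unit), a), unit, pair(6, tree(s(unit), a))), tree(s(unit), a), 2), 2), node(node(tree(s(unit), a), unit, pair(6, tree(s(unit), a))), tree(s(unit), a), 2)) }, so A = pair(6, tree(s(unit), a)).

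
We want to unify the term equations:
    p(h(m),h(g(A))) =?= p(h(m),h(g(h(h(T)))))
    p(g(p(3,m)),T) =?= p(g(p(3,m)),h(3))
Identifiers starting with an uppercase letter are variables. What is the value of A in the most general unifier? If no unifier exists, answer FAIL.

Decompose p/2: h(m) =?= h(m),  h(g(A)) =?= h(g(h(h(T)))).
Delete trivial equation h(m) =?= h(m).
Decompose h/1: g(A) =?= g(h(h(T))).
Decompose g/1: A =?= h(h(T)).
Bind A := h(h(T)); no other remaining equation mentions A.
Decompose p/2: g(p(3,m)) =?= g(p(3,m)),  T =?= h(3).
Delete trivial equation g(p(3,m)) =?= g(p(3,m)).
Bind T := h(3). Substituting into the earlier binding gives A := h(h(h(3))).
MGU = { A := h(h(h(3))), T := h(3) }, so A := h(h(h(3))).

h(h(h(3)))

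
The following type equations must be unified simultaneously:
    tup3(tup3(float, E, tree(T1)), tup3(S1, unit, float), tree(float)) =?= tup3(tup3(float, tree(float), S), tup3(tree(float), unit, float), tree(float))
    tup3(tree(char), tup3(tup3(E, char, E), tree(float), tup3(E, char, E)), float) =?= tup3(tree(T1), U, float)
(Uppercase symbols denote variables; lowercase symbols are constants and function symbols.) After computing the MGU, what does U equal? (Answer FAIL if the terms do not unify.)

Decompose tup3/3: tup3(float, E, tree(T1)) =?= tup3(float, tree(float), S),  tup3(S1, unit, float) =?= tup3(tree(float), unit, float),  tree(float) =?= tree(float).
Decompose tup3/3: float =?= float,  E =?= tree(float),  tree(T1) =?= S.
Delete trivial equation float =?= float.
Bind E := tree(float); substituting into the one remaining equation that mentions E gives: tup3(tree(char), tup3(tup3(tree(float), char, tree(float)), tree(float), tup3(tree(float), char, tree(float))), float) =?= tup3(tree(T1), U, float).
Bind S := tree(T1); no other remaining equation mentions S.
Decompose tup3/3: S1 =?= tree(float),  unit =?= unit,  float =?= float.
Bind S1 := tree(float); no other remaining equation mentions S1.
Delete trivial equation unit =?= unit.
Delete trivial equation float =?= float.
Delete trivial equation tree(float) =?= tree(float).
Decompose tup3/3: tree(char) =?= tree(T1),  tup3(tup3(tree(float), char, tree(float)), tree(float), tup3(tree(float), char, tree(float))) =?= U,  float =?= float.
Decompose tree/1: char =?= T1.
Bind T1 := char; no other remaining equation mentions T1. Substituting into the earlier binding gives S := tree(char).
Bind U := tup3(tup3(tree(float), char, tree(float)), tree(float), tup3(tree(float), char, tree(float))); no other remaining equation mentions U.
Delete trivial equation float =?= float.
MGU = { E ↦ tree(float), S ↦ tree(char), S1 ↦ tree(float), T1 ↦ char, U ↦ tup3(tup3(tree(float), char, tree(float)), tree(float), tup3(tree(float), char, tree(float))) }, so U ↦ tup3(tup3(tree(float), char, tree(float)), tree(float), tup3(tree(float), char, tree(float))).

tup3(tup3(tree(float), char, tree(float)), tree(float), tup3(tree(float), char, tree(float)))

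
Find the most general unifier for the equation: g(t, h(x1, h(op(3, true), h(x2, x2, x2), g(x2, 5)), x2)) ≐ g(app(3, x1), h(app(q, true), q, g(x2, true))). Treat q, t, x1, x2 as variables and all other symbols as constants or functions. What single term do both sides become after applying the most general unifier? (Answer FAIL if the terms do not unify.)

FAIL

Decompose g/2: t ≐ app(3, x1),  h(x1, h(op(3, true), h(x2, x2, x2), g(x2, 5)), x2) ≐ h(app(q, true), q, g(x2, true)).
Bind t := app(3, x1); no other remaining equation mentions t.
Decompose h/3: x1 ≐ app(q, true),  h(op(3, true), h(x2, x2, x2), g(x2, 5)) ≐ q,  x2 ≐ g(x2, true).
Bind x1 := app(q, true); no other remaining equation mentions x1. Substituting into the earlier binding gives t := app(3, app(q, true)).
Bind q := h(op(3, true), h(x2, x2, x2), g(x2, 5)); no other remaining equation mentions q. Substituting into the earlier bindings gives t := app(3, app(h(op(3, true), h(x2, x2, x2), g(x2, 5)), true)), x1 := app(h(op(3, true), h(x2, x2, x2), g(x2, 5)), true).
Occurs check fails: x2 occurs in g(x2, true); the equation x2 ≐ g(x2, true) has no finite solution.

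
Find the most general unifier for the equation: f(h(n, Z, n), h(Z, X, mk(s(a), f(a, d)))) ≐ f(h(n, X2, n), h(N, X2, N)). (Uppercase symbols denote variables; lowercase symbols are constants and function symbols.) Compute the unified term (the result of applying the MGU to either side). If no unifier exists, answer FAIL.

f(h(n, mk(s(a), f(a, d)), n), h(mk(s(a), f(a, d)), mk(s(a), f(a, d)), mk(s(a), f(a, d))))

Decompose f/2: h(n, Z, n) ≐ h(n, X2, n),  h(Z, X, mk(s(a), f(a, d))) ≐ h(N, X2, N).
Decompose h/3: n ≐ n,  Z ≐ X2,  n ≐ n.
Delete trivial equation n ≐ n.
Bind Z := X2; substituting into the one remaining equation that mentions Z gives: h(X2, X, mk(s(a), f(a, d))) ≐ h(N, X2, N).
Delete trivial equation n ≐ n.
Decompose h/3: X2 ≐ N,  X ≐ X2,  mk(s(a), f(a, d)) ≐ N.
Bind X2 := N; substituting into the one remaining equation that mentions X2 gives: X ≐ N. Substituting into the earlier binding gives Z := N.
Bind X := N; no other remaining equation mentions X.
Bind N := mk(s(a), f(a, d)). Substituting into the earlier bindings gives Z := mk(s(a), f(a, d)), X2 := mk(s(a), f(a, d)), X := mk(s(a), f(a, d)).
Applying the MGU to either side gives f(h(n, mk(s(a), f(a, d)), n), h(mk(s(a), f(a, d)), mk(s(a), f(a, d)), mk(s(a), f(a, d)))).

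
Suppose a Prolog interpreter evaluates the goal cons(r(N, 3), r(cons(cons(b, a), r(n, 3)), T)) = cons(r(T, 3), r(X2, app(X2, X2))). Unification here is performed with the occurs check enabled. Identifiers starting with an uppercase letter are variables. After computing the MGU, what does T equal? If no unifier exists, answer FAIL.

app(cons(cons(b, a), r(n, 3)), cons(cons(b, a), r(n, 3)))

Decompose cons/2: r(N, 3) = r(T, 3),  r(cons(cons(b, a), r(n, 3)), T) = r(X2, app(X2, X2)).
Decompose r/2: N = T,  3 = 3.
Bind N := T; no other remaining equation mentions N.
Delete trivial equation 3 = 3.
Decompose r/2: cons(cons(b, a), r(n, 3)) = X2,  T = app(X2, X2).
Bind X2 := cons(cons(b, a), r(n, 3)); substituting into the remaining equation gives: T = app(cons(cons(b, a), r(n, 3)), cons(cons(b, a), r(n, 3))).
Bind T := app(cons(cons(b, a), r(n, 3)), cons(cons(b, a), r(n, 3))). Substituting into the earlier binding gives N := app(cons(cons(b, a), r(n, 3)), cons(cons(b, a), r(n, 3))).
MGU = { N = app(cons(cons(b, a), r(n, 3)), cons(cons(b, a), r(n, 3))), X2 = cons(cons(b, a), r(n, 3)), T = app(cons(cons(b, a), r(n, 3)), cons(cons(b, a), r(n, 3))) }, so T = app(cons(cons(b, a), r(n, 3)), cons(cons(b, a), r(n, 3))).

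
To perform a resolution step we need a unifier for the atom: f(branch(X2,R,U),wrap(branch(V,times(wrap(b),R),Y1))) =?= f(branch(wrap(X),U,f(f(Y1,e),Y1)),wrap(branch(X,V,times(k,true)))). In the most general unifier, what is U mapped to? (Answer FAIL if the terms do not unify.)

f(f(times(k,true),e),times(k,true))

Decompose f/2: branch(X2,R,U) =?= branch(wrap(X),U,f(f(Y1,e),Y1)),  wrap(branch(V,times(wrap(b),R),Y1)) =?= wrap(branch(X,V,times(k,true))).
Decompose branch/3: X2 =?= wrap(X),  R =?= U,  U =?= f(f(Y1,e),Y1).
Bind X2 := wrap(X); no other remaining equation mentions X2.
Bind R := U; substituting into the one remaining equation that mentions R gives: wrap(branch(V,times(wrap(b),U),Y1)) =?= wrap(branch(X,V,times(k,true))).
Bind U := f(f(Y1,e),Y1); substituting into the remaining equation gives: wrap(branch(V,times(wrap(b),f(f(Y1,e),Y1)),Y1)) =?= wrap(branch(X,V,times(k,true))). Substituting into the earlier binding gives R := f(f(Y1,e),Y1).
Decompose wrap/1: branch(V,times(wrap(b),f(f(Y1,e),Y1)),Y1) =?= branch(X,V,times(k,true)).
Decompose branch/3: V =?= X,  times(wrap(b),f(f(Y1,e),Y1)) =?= V,  Y1 =?= times(k,true).
Bind V := X; substituting into the one remaining equation that mentions V gives: times(wrap(b),f(f(Y1,e),Y1)) =?= X.
Bind X := times(wrap(b),f(f(Y1,e),Y1)); no other remaining equation mentions X. Substituting into the earlier bindings gives X2 := wrap(times(wrap(b),f(f(Y1,e),Y1))), V := times(wrap(b),f(f(Y1,e),Y1)).
Bind Y1 := times(k,true). Substituting into the earlier bindings gives X2 := wrap(times(wrap(b),f(f(times(k,true),e),times(k,true)))), R := f(f(times(k,true),e),times(k,true)), U := f(f(times(k,true),e),times(k,true)), V := times(wrap(b),f(f(times(k,true),e),times(k,true))), X := times(wrap(b),f(f(times(k,true),e),times(k,true))).
MGU = { X2 := wrap(times(wrap(b),f(f(times(k,true),e),times(k,true)))), R := f(f(times(k,true),e),times(k,true)), U := f(f(times(k,true),e),times(k,true)), V := times(wrap(b),f(f(times(k,true),e),times(k,true))), X := times(wrap(b),f(f(times(k,true),e),times(k,true))), Y1 := times(k,true) }, so U := f(f(times(k,true),e),times(k,true)).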